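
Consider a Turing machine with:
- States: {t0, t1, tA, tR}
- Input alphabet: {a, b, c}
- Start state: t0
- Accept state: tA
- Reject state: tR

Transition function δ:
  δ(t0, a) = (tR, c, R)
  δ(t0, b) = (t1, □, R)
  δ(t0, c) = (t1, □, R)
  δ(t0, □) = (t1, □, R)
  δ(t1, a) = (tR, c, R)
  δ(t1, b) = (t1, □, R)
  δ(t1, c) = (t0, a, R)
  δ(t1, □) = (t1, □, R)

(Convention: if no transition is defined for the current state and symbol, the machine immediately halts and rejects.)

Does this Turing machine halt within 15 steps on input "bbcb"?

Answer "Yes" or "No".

Execution trace:
Initial: [t0]bbcb
Step 1: δ(t0, b) = (t1, □, R) → □[t1]bcb
Step 2: δ(t1, b) = (t1, □, R) → □□[t1]cb
Step 3: δ(t1, c) = (t0, a, R) → □□a[t0]b
Step 4: δ(t0, b) = (t1, □, R) → □□a□[t1]□
Step 5: δ(t1, □) = (t1, □, R) → □□a□□[t1]□
Step 6: δ(t1, □) = (t1, □, R) → □□a□□□[t1]□
Step 7: δ(t1, □) = (t1, □, R) → □□a□□□□[t1]□
Step 8: δ(t1, □) = (t1, □, R) → □□a□□□□□[t1]□
Step 9: δ(t1, □) = (t1, □, R) → □□a□□□□□□[t1]□
Step 10: δ(t1, □) = (t1, □, R) → □□a□□□□□□□[t1]□
Step 11: δ(t1, □) = (t1, □, R) → □□a□□□□□□□□[t1]□
Step 12: δ(t1, □) = (t1, □, R) → □□a□□□□□□□□□[t1]□
Step 13: δ(t1, □) = (t1, □, R) → □□a□□□□□□□□□□[t1]□
Step 14: δ(t1, □) = (t1, □, R) → □□a□□□□□□□□□□□[t1]□
Step 15: δ(t1, □) = (t1, □, R) → □□a□□□□□□□□□□□□[t1]□

The machine has not reached a halting state after 15 steps.
The machine did not halt within the 15-step bound.

Answer: No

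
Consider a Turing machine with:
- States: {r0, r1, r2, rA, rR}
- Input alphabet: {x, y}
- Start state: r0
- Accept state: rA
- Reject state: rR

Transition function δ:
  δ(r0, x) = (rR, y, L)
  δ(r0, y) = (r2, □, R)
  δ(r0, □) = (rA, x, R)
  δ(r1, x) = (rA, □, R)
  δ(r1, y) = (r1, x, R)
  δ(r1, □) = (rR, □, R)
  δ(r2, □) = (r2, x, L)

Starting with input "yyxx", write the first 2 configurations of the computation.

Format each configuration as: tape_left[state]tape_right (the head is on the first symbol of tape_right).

Transitions applied:
Step 1: δ(r0, y) = (r2, □, R)

The first 2 configurations are:
[r0]yyxx ⊢ □[r2]yxx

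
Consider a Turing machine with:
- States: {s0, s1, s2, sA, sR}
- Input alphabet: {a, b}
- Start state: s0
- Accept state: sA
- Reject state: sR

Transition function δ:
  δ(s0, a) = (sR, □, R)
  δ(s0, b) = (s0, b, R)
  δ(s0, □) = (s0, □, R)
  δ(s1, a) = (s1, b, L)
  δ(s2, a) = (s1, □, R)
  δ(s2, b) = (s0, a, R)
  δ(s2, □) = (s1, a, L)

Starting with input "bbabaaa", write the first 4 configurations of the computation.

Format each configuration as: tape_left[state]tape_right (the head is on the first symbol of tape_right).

Transitions applied:
Step 1: δ(s0, b) = (s0, b, R)
Step 2: δ(s0, b) = (s0, b, R)
Step 3: δ(s0, a) = (sR, □, R)

The first 4 configurations are:
[s0]bbabaaa ⊢ b[s0]babaaa ⊢ bb[s0]abaaa ⊢ bb□[sR]baaa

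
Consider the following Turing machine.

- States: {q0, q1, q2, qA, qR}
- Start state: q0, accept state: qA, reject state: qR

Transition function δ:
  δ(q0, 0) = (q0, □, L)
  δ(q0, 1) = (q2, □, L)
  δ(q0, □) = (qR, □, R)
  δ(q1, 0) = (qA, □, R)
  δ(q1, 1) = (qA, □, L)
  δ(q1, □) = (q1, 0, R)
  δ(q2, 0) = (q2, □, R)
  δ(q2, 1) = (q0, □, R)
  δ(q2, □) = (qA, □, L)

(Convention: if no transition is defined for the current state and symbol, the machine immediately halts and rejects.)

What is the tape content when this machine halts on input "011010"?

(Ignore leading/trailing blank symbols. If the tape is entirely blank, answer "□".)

Execution trace:
Initial: [q0]011010
Step 1: δ(q0, 0) = (q0, □, L) → [q0]□□11010
Step 2: δ(q0, □) = (qR, □, R) → □[qR]□11010

The machine reaches the reject state qR and halts.

Final tape (ignoring leading/trailing blanks): 11010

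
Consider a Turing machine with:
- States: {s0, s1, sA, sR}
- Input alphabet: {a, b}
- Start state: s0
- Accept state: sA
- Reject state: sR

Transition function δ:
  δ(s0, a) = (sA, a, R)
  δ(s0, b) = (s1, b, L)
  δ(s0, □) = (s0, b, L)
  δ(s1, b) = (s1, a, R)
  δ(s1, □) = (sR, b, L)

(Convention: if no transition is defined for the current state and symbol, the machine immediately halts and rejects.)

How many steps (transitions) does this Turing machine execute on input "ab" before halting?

Execution trace:
Initial: [s0]ab
Step 1: δ(s0, a) = (sA, a, R) → a[sA]b

The machine reaches the accept state sA and halts.

The machine executed 1 step before halting.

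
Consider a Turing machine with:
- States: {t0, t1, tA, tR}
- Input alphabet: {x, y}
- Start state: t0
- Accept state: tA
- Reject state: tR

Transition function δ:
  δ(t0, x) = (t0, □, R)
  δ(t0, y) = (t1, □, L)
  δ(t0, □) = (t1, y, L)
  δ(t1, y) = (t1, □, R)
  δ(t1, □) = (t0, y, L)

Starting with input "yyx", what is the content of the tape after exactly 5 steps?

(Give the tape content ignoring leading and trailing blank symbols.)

Execution trace:
Initial: [t0]yyx
Step 1: δ(t0, y) = (t1, □, L) → [t1]□□yx
Step 2: δ(t1, □) = (t0, y, L) → [t0]□y□yx
Step 3: δ(t0, □) = (t1, y, L) → [t1]□yy□yx
Step 4: δ(t1, □) = (t0, y, L) → [t0]□yyy□yx
Step 5: δ(t0, □) = (t1, y, L) → [t1]□yyyy□yx

After 5 steps, the tape (ignoring leading/trailing blanks) is: yyyy□yx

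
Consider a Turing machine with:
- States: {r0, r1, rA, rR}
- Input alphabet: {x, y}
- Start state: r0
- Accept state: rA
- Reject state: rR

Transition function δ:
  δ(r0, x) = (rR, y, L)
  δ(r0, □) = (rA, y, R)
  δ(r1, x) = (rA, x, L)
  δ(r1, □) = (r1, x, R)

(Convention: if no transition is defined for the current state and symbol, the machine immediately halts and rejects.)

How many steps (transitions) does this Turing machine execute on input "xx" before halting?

Execution trace:
Initial: [r0]xx
Step 1: δ(r0, x) = (rR, y, L) → [rR]□yx

The machine reaches the reject state rR and halts.

The machine executed 1 step before halting.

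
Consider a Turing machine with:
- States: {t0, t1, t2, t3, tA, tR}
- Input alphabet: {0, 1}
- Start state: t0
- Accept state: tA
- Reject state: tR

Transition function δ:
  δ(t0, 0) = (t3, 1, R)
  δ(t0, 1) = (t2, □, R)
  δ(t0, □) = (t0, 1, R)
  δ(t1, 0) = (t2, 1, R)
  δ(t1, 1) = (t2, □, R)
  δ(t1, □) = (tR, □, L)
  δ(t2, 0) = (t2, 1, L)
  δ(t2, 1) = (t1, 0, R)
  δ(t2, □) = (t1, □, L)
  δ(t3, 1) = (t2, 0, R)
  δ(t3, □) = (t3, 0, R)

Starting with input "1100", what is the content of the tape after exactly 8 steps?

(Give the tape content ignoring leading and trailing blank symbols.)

Execution trace:
Initial: [t0]1100
Step 1: δ(t0, 1) = (t2, □, R) → □[t2]100
Step 2: δ(t2, 1) = (t1, 0, R) → □0[t1]00
Step 3: δ(t1, 0) = (t2, 1, R) → □01[t2]0
Step 4: δ(t2, 0) = (t2, 1, L) → □0[t2]11
Step 5: δ(t2, 1) = (t1, 0, R) → □00[t1]1
Step 6: δ(t1, 1) = (t2, □, R) → □00□[t2]□
Step 7: δ(t2, □) = (t1, □, L) → □00[t1]□□
Step 8: δ(t1, □) = (tR, □, L) → □0[tR]0□□

The machine reaches the reject state tR and halts.

After 8 steps, the tape (ignoring leading/trailing blanks) is: 00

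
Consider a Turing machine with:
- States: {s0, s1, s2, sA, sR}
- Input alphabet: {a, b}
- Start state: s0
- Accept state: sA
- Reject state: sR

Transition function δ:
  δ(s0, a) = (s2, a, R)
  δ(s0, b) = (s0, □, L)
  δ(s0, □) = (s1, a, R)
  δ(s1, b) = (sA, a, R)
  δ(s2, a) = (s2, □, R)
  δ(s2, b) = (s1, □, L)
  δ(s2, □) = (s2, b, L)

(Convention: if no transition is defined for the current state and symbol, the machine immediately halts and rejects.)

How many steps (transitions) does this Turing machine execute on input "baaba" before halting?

Execution trace:
Initial: [s0]baaba
Step 1: δ(s0, b) = (s0, □, L) → [s0]□□aaba
Step 2: δ(s0, □) = (s1, a, R) → a[s1]□aaba

No transition is defined for δ(s1, □). By convention the machine halts and rejects.

The machine executed 2 steps before halting.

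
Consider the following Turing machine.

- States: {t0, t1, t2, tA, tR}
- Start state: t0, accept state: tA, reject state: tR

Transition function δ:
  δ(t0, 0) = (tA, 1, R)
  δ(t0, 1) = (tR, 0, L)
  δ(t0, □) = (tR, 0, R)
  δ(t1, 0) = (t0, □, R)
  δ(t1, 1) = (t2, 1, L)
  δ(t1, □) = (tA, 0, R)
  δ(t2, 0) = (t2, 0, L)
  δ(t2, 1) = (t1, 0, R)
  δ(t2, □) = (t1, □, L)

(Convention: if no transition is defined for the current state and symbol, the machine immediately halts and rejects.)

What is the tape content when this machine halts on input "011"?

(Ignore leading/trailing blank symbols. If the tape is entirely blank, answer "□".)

Execution trace:
Initial: [t0]011
Step 1: δ(t0, 0) = (tA, 1, R) → 1[tA]11

The machine reaches the accept state tA and halts.

Final tape (ignoring leading/trailing blanks): 111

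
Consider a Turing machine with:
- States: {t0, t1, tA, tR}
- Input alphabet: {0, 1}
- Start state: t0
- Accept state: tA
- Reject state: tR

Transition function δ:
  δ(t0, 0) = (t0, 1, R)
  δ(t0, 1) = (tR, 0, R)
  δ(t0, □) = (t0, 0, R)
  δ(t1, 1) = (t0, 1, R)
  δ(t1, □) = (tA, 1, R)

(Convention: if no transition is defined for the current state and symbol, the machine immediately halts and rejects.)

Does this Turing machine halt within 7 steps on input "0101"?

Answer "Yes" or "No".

Execution trace:
Initial: [t0]0101
Step 1: δ(t0, 0) = (t0, 1, R) → 1[t0]101
Step 2: δ(t0, 1) = (tR, 0, R) → 10[tR]01

The machine reaches the reject state tR and halts.
The machine halted after 2 steps (within the 7-step bound).

Answer: Yes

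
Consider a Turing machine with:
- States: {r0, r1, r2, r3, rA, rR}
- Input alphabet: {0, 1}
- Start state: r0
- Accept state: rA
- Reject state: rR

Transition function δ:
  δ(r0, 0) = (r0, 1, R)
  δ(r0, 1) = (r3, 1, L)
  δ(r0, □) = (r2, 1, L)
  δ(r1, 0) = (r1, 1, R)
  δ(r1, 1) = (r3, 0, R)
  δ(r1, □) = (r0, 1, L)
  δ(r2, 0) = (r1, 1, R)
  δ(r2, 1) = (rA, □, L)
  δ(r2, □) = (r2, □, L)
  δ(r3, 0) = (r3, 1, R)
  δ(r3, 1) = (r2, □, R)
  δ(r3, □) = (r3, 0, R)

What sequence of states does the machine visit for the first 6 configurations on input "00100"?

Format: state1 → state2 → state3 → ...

Execution trace:
Initial: [r0]00100
Step 1: δ(r0, 0) = (r0, 1, R) → 1[r0]0100
Step 2: δ(r0, 0) = (r0, 1, R) → 11[r0]100
Step 3: δ(r0, 1) = (r3, 1, L) → 1[r3]1100
Step 4: δ(r3, 1) = (r2, □, R) → 1□[r2]100
Step 5: δ(r2, 1) = (rA, □, L) → 1[rA]□□00

The machine reaches the accept state rA and halts.

State sequence: r0 → r0 → r0 → r3 → r2 → rA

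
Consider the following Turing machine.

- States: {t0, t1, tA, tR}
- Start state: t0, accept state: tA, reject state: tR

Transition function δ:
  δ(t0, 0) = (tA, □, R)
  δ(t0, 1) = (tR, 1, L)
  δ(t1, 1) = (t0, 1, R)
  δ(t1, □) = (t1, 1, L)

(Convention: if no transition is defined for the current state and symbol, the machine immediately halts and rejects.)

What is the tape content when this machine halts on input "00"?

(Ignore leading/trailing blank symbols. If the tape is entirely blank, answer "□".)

Execution trace:
Initial: [t0]00
Step 1: δ(t0, 0) = (tA, □, R) → □[tA]0

The machine reaches the accept state tA and halts.

Final tape (ignoring leading/trailing blanks): 0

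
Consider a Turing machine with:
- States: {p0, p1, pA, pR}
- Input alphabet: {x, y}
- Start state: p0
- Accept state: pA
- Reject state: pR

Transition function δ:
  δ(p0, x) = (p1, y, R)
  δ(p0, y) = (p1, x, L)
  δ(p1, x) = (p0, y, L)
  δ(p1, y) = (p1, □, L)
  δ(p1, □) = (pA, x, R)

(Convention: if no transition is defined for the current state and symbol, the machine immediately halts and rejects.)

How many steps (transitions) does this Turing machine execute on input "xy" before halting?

Execution trace:
Initial: [p0]xy
Step 1: δ(p0, x) = (p1, y, R) → y[p1]y
Step 2: δ(p1, y) = (p1, □, L) → [p1]y□
Step 3: δ(p1, y) = (p1, □, L) → [p1]□□□
Step 4: δ(p1, □) = (pA, x, R) → x[pA]□□

The machine reaches the accept state pA and halts.

The machine executed 4 steps before halting.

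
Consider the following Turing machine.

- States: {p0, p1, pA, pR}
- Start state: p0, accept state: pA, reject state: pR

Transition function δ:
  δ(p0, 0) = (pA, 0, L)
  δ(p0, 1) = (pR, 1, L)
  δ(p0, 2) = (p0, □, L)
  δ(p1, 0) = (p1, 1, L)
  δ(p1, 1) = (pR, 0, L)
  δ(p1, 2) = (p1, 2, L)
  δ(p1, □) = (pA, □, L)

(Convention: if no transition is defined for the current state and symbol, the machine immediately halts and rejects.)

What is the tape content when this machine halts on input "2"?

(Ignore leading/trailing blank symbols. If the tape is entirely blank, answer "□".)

Execution trace:
Initial: [p0]2
Step 1: δ(p0, 2) = (p0, □, L) → [p0]□□

No transition is defined for δ(p0, □). By convention the machine halts and rejects.

Final tape (ignoring leading/trailing blanks): □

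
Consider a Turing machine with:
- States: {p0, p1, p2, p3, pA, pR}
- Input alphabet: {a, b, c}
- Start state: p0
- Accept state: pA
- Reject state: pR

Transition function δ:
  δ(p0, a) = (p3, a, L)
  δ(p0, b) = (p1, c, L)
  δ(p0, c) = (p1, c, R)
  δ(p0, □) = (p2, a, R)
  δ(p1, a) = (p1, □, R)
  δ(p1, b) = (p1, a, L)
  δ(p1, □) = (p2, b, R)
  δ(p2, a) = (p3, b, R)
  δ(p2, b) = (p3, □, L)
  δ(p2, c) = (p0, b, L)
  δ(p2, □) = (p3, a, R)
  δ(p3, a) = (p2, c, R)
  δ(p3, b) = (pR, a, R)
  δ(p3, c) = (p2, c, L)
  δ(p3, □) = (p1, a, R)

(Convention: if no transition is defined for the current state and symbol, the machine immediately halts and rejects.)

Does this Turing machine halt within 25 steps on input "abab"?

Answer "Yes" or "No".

Execution trace:
Initial: [p0]abab
Step 1: δ(p0, a) = (p3, a, L) → [p3]□abab
Step 2: δ(p3, □) = (p1, a, R) → a[p1]abab
Step 3: δ(p1, a) = (p1, □, R) → a□[p1]bab
Step 4: δ(p1, b) = (p1, a, L) → a[p1]□aab
Step 5: δ(p1, □) = (p2, b, R) → ab[p2]aab
Step 6: δ(p2, a) = (p3, b, R) → abb[p3]ab
Step 7: δ(p3, a) = (p2, c, R) → abbc[p2]b
Step 8: δ(p2, b) = (p3, □, L) → abb[p3]c□
Step 9: δ(p3, c) = (p2, c, L) → ab[p2]bc□
Step 10: δ(p2, b) = (p3, □, L) → a[p3]b□c□
Step 11: δ(p3, b) = (pR, a, R) → aa[pR]□c□

The machine reaches the reject state pR and halts.
The machine halted after 11 steps (within the 25-step bound).

Answer: Yes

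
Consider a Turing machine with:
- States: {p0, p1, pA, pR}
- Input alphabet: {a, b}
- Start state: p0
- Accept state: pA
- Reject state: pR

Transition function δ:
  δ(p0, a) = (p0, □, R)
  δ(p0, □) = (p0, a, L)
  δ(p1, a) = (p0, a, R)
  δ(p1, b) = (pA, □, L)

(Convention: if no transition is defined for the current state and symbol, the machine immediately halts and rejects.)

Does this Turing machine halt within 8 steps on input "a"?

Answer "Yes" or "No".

Execution trace:
Initial: [p0]a
Step 1: δ(p0, a) = (p0, □, R) → □[p0]□
Step 2: δ(p0, □) = (p0, a, L) → [p0]□a
Step 3: δ(p0, □) = (p0, a, L) → [p0]□aa
Step 4: δ(p0, □) = (p0, a, L) → [p0]□aaa
Step 5: δ(p0, □) = (p0, a, L) → [p0]□aaaa
Step 6: δ(p0, □) = (p0, a, L) → [p0]□aaaaa
Step 7: δ(p0, □) = (p0, a, L) → [p0]□aaaaaa
Step 8: δ(p0, □) = (p0, a, L) → [p0]□aaaaaaa

The machine has not reached a halting state after 8 steps.
The machine did not halt within the 8-step bound.

Answer: No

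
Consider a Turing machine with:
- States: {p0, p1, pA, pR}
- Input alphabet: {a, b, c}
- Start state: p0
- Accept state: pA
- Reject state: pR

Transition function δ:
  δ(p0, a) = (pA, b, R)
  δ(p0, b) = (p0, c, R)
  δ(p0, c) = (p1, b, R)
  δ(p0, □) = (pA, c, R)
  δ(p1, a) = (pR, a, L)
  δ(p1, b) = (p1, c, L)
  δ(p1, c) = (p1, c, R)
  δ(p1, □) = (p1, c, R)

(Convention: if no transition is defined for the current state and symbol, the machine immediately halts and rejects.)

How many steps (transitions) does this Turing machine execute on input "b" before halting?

Execution trace:
Initial: [p0]b
Step 1: δ(p0, b) = (p0, c, R) → c[p0]□
Step 2: δ(p0, □) = (pA, c, R) → cc[pA]□

The machine reaches the accept state pA and halts.

The machine executed 2 steps before halting.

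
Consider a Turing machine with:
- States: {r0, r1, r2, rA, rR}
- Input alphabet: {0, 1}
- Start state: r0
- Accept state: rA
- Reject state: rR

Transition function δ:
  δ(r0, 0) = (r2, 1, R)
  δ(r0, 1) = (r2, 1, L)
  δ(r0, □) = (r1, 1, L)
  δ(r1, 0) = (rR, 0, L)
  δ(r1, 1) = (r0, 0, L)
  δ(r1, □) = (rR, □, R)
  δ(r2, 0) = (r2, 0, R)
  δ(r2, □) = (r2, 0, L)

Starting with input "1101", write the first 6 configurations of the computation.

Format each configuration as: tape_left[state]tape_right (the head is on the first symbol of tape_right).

Transitions applied:
Step 1: δ(r0, 1) = (r2, 1, L)
Step 2: δ(r2, □) = (r2, 0, L)
Step 3: δ(r2, □) = (r2, 0, L)
Step 4: δ(r2, □) = (r2, 0, L)
Step 5: δ(r2, □) = (r2, 0, L)

The first 6 configurations are:
[r0]1101 ⊢ [r2]□1101 ⊢ [r2]□01101 ⊢ [r2]□001101 ⊢ [r2]□0001101 ⊢ [r2]□00001101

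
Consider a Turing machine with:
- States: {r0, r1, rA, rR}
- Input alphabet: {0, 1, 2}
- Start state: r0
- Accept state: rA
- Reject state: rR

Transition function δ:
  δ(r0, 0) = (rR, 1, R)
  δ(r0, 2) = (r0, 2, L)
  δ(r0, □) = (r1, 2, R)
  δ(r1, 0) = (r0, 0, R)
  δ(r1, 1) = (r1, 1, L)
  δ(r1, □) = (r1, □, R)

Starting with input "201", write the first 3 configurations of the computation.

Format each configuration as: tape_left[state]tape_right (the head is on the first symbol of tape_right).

Transitions applied:
Step 1: δ(r0, 2) = (r0, 2, L)
Step 2: δ(r0, □) = (r1, 2, R)

The first 3 configurations are:
[r0]201 ⊢ [r0]□201 ⊢ 2[r1]201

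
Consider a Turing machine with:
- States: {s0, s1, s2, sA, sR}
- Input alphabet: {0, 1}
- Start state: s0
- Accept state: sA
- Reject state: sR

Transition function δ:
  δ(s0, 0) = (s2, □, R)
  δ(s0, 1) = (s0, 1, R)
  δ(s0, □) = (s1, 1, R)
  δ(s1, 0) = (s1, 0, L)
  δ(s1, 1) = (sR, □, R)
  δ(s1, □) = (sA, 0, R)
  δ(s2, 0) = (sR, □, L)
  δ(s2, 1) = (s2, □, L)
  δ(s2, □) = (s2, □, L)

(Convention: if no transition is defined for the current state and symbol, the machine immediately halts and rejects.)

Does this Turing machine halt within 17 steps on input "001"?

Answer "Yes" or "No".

Execution trace:
Initial: [s0]001
Step 1: δ(s0, 0) = (s2, □, R) → □[s2]01
Step 2: δ(s2, 0) = (sR, □, L) → [sR]□□1

The machine reaches the reject state sR and halts.
The machine halted after 2 steps (within the 17-step bound).

Answer: Yes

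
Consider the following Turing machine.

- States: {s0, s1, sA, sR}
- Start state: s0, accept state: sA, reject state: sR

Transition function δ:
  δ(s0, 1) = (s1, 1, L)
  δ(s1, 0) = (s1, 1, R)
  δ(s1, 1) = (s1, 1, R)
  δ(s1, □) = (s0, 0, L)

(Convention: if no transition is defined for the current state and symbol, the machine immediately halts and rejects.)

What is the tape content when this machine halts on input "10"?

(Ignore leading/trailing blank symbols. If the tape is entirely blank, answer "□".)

Execution trace:
Initial: [s0]10
Step 1: δ(s0, 1) = (s1, 1, L) → [s1]□10
Step 2: δ(s1, □) = (s0, 0, L) → [s0]□010

No transition is defined for δ(s0, □). By convention the machine halts and rejects.

Final tape (ignoring leading/trailing blanks): 010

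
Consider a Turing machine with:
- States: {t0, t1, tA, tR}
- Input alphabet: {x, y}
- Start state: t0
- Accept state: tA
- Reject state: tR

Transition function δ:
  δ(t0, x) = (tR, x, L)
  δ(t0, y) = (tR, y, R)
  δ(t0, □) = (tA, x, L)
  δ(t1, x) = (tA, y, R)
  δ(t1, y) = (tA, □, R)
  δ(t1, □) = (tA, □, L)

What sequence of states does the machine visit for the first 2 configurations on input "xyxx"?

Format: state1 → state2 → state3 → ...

Execution trace:
Initial: [t0]xyxx
Step 1: δ(t0, x) = (tR, x, L) → [tR]□xyxx

The machine reaches the reject state tR and halts.

State sequence: t0 → tR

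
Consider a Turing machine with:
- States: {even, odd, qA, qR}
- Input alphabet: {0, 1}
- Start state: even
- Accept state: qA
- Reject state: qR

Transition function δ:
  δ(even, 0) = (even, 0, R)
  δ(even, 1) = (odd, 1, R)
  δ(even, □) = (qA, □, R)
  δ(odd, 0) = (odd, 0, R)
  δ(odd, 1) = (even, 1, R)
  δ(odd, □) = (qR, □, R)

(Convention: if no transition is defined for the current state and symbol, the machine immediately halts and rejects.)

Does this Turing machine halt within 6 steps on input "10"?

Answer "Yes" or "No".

Execution trace:
Initial: [even]10
Step 1: δ(even, 1) = (odd, 1, R) → 1[odd]0
Step 2: δ(odd, 0) = (odd, 0, R) → 10[odd]□
Step 3: δ(odd, □) = (qR, □, R) → 10□[qR]□

The machine reaches the reject state qR and halts.
The machine halted after 3 steps (within the 6-step bound).

Answer: Yes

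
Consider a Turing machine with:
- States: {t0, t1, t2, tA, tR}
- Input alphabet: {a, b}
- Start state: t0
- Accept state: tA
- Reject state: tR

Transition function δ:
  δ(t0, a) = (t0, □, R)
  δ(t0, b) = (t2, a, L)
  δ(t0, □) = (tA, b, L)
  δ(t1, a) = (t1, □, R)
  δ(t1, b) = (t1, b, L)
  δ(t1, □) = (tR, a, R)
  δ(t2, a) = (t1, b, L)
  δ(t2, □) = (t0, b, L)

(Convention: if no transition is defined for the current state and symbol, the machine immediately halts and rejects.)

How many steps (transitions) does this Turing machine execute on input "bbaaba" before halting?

Execution trace:
Initial: [t0]bbaaba
Step 1: δ(t0, b) = (t2, a, L) → [t2]□abaaba
Step 2: δ(t2, □) = (t0, b, L) → [t0]□babaaba
Step 3: δ(t0, □) = (tA, b, L) → [tA]□bbabaaba

The machine reaches the accept state tA and halts.

The machine executed 3 steps before halting.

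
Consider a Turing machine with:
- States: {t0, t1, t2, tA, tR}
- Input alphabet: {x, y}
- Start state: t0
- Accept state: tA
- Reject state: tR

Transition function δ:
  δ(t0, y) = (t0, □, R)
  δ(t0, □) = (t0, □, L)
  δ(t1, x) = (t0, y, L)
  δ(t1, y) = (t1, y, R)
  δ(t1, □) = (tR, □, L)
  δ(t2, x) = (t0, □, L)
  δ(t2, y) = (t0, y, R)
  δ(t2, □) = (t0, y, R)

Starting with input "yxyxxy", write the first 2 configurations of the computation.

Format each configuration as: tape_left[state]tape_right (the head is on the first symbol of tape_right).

Transitions applied:
Step 1: δ(t0, y) = (t0, □, R)

The first 2 configurations are:
[t0]yxyxxy ⊢ □[t0]xyxxy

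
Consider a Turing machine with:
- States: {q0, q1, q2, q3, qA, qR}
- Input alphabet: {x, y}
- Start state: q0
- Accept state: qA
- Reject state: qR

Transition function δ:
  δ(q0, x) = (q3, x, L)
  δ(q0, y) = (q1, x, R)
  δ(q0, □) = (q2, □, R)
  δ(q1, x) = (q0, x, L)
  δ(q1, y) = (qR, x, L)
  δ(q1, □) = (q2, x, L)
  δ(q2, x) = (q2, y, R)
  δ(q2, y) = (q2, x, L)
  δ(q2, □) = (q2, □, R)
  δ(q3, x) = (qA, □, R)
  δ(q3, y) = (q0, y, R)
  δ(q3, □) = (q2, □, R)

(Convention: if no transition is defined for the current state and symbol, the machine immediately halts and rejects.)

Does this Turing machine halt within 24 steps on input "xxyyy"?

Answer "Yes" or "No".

Execution trace:
Initial: [q0]xxyyy
Step 1: δ(q0, x) = (q3, x, L) → [q3]□xxyyy
Step 2: δ(q3, □) = (q2, □, R) → □[q2]xxyyy
Step 3: δ(q2, x) = (q2, y, R) → □y[q2]xyyy
Step 4: δ(q2, x) = (q2, y, R) → □yy[q2]yyy
Step 5: δ(q2, y) = (q2, x, L) → □y[q2]yxyy
Step 6: δ(q2, y) = (q2, x, L) → □[q2]yxxyy
Step 7: δ(q2, y) = (q2, x, L) → [q2]□xxxyy
Step 8: δ(q2, □) = (q2, □, R) → □[q2]xxxyy
Step 9: δ(q2, x) = (q2, y, R) → □y[q2]xxyy
Step 10: δ(q2, x) = (q2, y, R) → □yy[q2]xyy
Step 11: δ(q2, x) = (q2, y, R) → □yyy[q2]yy
Step 12: δ(q2, y) = (q2, x, L) → □yy[q2]yxy
Step 13: δ(q2, y) = (q2, x, L) → □y[q2]yxxy
Step 14: δ(q2, y) = (q2, x, L) → □[q2]yxxxy
Step 15: δ(q2, y) = (q2, x, L) → [q2]□xxxxy
Step 16: δ(q2, □) = (q2, □, R) → □[q2]xxxxy
Step 17: δ(q2, x) = (q2, y, R) → □y[q2]xxxy
Step 18: δ(q2, x) = (q2, y, R) → □yy[q2]xxy
Step 19: δ(q2, x) = (q2, y, R) → □yyy[q2]xy
Step 20: δ(q2, x) = (q2, y, R) → □yyyy[q2]y
Step 21: δ(q2, y) = (q2, x, L) → □yyy[q2]yx
Step 22: δ(q2, y) = (q2, x, L) → □yy[q2]yxx
Step 23: δ(q2, y) = (q2, x, L) → □y[q2]yxxx
Step 24: δ(q2, y) = (q2, x, L) → □[q2]yxxxx

The machine has not reached a halting state after 24 steps.
The machine did not halt within the 24-step bound.

Answer: No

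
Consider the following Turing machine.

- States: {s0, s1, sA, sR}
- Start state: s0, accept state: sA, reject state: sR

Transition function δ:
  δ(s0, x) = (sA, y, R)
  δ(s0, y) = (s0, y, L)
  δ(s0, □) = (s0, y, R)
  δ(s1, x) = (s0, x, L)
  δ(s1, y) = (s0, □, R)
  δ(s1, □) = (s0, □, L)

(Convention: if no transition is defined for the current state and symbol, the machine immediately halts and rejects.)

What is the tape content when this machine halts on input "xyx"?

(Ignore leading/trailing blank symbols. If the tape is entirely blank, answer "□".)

Execution trace:
Initial: [s0]xyx
Step 1: δ(s0, x) = (sA, y, R) → y[sA]yx

The machine reaches the accept state sA and halts.

Final tape (ignoring leading/trailing blanks): yyx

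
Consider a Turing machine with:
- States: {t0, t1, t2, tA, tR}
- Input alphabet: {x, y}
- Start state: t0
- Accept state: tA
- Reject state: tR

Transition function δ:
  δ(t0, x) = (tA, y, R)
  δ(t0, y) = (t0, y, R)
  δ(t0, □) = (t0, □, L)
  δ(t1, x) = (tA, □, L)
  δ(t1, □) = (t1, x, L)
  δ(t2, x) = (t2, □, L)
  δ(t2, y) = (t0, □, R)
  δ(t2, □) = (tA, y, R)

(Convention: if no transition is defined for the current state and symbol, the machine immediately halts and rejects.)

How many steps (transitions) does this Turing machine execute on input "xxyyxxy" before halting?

Execution trace:
Initial: [t0]xxyyxxy
Step 1: δ(t0, x) = (tA, y, R) → y[tA]xyyxxy

The machine reaches the accept state tA and halts.

The machine executed 1 step before halting.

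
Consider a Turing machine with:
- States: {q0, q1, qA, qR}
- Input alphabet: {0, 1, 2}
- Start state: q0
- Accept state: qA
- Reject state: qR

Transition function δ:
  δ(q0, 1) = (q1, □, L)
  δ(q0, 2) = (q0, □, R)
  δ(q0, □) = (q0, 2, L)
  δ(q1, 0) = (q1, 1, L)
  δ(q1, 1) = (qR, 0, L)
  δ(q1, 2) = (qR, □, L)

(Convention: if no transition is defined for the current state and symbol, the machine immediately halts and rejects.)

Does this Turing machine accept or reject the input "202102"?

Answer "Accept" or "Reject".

Execution trace:
Initial: [q0]202102
Step 1: δ(q0, 2) = (q0, □, R) → □[q0]02102

No transition is defined for δ(q0, 0). By convention the machine halts and rejects.

Answer: Reject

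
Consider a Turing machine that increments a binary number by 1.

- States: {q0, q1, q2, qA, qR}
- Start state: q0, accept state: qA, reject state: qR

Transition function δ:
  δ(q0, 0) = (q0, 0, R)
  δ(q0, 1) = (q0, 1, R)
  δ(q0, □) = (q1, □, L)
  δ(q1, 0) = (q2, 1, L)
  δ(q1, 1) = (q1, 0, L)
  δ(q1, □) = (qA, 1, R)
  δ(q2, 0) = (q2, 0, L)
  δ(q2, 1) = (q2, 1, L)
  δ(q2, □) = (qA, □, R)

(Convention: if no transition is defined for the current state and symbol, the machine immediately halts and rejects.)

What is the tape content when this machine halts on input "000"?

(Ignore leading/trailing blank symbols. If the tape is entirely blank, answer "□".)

Execution trace:
Initial: [q0]000
Step 1: δ(q0, 0) = (q0, 0, R) → 0[q0]00
Step 2: δ(q0, 0) = (q0, 0, R) → 00[q0]0
Step 3: δ(q0, 0) = (q0, 0, R) → 000[q0]□
Step 4: δ(q0, □) = (q1, □, L) → 00[q1]0□
Step 5: δ(q1, 0) = (q2, 1, L) → 0[q2]01□
Step 6: δ(q2, 0) = (q2, 0, L) → [q2]001□
Step 7: δ(q2, 0) = (q2, 0, L) → [q2]□001□
Step 8: δ(q2, □) = (qA, □, R) → □[qA]001□

The machine reaches the accept state qA and halts.

Final tape (ignoring leading/trailing blanks): 001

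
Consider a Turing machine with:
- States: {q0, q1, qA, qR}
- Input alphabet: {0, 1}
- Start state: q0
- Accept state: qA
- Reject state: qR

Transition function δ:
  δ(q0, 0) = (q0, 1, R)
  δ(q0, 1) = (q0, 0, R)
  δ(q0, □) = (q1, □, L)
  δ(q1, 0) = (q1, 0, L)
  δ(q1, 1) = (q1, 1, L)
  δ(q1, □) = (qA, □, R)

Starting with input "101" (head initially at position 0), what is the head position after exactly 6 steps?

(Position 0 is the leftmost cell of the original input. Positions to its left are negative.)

Execution trace (head position shown):
Step 0: [q0]101  (head at position 0)
Step 1: move right → 0[q0]01  (head at position 1)
Step 2: move right → 01[q0]1  (head at position 2)
Step 3: move right → 010[q0]□  (head at position 3)
Step 4: move left → 01[q1]0□  (head at position 2)
Step 5: move left → 0[q1]10□  (head at position 1)
Step 6: move left → [q1]010□  (head at position 0)

After 6 steps, the head is at position 0.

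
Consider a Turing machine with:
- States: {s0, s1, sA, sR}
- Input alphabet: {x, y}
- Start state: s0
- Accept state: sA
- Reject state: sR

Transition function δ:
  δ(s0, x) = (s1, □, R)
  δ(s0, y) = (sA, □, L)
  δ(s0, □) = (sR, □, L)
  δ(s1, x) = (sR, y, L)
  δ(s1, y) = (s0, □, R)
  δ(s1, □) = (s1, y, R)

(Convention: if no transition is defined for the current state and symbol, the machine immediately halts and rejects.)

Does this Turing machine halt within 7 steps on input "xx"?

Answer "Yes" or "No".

Execution trace:
Initial: [s0]xx
Step 1: δ(s0, x) = (s1, □, R) → □[s1]x
Step 2: δ(s1, x) = (sR, y, L) → [sR]□y

The machine reaches the reject state sR and halts.
The machine halted after 2 steps (within the 7-step bound).

Answer: Yes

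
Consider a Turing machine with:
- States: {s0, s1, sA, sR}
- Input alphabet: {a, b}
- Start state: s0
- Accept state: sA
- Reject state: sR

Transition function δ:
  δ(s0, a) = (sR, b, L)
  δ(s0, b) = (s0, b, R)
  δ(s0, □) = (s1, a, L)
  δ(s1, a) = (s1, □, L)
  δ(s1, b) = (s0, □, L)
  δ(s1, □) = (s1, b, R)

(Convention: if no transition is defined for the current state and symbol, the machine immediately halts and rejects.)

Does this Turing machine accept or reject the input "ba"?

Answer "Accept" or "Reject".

Execution trace:
Initial: [s0]ba
Step 1: δ(s0, b) = (s0, b, R) → b[s0]a
Step 2: δ(s0, a) = (sR, b, L) → [sR]bb

The machine reaches the reject state sR and halts.

Answer: Reject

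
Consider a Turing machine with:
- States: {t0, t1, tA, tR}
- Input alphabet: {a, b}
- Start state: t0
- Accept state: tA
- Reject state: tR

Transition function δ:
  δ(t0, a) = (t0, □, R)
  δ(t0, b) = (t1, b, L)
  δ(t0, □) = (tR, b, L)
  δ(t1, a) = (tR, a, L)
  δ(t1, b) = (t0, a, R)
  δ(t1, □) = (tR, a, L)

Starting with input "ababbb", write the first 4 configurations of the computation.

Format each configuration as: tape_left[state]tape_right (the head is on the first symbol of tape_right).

Transitions applied:
Step 1: δ(t0, a) = (t0, □, R)
Step 2: δ(t0, b) = (t1, b, L)
Step 3: δ(t1, □) = (tR, a, L)

The first 4 configurations are:
[t0]ababbb ⊢ □[t0]babbb ⊢ [t1]□babbb ⊢ [tR]□ababbb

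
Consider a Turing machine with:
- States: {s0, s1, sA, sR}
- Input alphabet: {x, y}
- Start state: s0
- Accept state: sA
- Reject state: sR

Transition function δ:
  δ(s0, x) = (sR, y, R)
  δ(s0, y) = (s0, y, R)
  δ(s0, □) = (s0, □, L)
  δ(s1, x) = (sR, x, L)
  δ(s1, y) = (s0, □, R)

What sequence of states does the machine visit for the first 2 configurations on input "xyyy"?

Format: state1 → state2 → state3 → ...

Execution trace:
Initial: [s0]xyyy
Step 1: δ(s0, x) = (sR, y, R) → y[sR]yyy

The machine reaches the reject state sR and halts.

State sequence: s0 → sR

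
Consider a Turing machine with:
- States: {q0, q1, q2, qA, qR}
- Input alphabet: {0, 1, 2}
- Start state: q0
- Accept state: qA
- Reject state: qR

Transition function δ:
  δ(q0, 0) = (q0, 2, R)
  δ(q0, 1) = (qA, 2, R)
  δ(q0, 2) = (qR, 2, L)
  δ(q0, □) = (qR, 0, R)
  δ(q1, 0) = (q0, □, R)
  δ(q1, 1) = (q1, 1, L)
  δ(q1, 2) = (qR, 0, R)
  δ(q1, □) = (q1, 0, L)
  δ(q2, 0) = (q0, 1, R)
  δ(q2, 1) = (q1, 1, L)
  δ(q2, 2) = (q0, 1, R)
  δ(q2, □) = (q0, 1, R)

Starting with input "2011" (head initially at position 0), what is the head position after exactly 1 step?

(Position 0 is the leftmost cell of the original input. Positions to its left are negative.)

Execution trace (head position shown):
Step 0: [q0]2011  (head at position 0)
Step 1: move left → [qR]□2011  (head at position -1)

After 1 step, the head is at position -1.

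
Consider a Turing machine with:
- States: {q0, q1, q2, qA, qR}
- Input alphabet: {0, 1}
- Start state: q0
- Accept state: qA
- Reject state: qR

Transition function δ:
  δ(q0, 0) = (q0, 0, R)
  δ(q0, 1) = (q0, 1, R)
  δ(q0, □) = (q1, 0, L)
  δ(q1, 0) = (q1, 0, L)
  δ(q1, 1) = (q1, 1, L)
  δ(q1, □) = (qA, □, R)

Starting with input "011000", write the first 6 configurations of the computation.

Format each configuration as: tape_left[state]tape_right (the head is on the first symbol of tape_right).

Transitions applied:
Step 1: δ(q0, 0) = (q0, 0, R)
Step 2: δ(q0, 1) = (q0, 1, R)
Step 3: δ(q0, 1) = (q0, 1, R)
Step 4: δ(q0, 0) = (q0, 0, R)
Step 5: δ(q0, 0) = (q0, 0, R)

The first 6 configurations are:
[q0]011000 ⊢ 0[q0]11000 ⊢ 01[q0]1000 ⊢ 011[q0]000 ⊢ 0110[q0]00 ⊢ 01100[q0]0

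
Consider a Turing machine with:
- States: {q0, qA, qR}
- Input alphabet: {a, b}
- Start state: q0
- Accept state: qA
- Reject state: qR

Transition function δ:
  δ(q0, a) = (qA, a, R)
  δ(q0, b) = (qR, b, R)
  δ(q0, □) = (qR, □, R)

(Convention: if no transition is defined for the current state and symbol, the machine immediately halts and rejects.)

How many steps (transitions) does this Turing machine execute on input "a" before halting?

Execution trace:
Initial: [q0]a
Step 1: δ(q0, a) = (qA, a, R) → a[qA]□

The machine reaches the accept state qA and halts.

The machine executed 1 step before halting.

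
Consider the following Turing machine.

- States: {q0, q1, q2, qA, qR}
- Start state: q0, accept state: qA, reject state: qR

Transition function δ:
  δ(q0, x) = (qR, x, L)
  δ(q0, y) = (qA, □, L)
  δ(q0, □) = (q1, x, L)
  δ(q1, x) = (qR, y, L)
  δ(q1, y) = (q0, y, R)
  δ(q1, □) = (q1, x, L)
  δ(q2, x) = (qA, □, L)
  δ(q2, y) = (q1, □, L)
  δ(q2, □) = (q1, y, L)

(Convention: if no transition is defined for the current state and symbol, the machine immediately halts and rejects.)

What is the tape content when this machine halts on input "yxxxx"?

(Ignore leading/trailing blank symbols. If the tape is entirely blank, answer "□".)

Execution trace:
Initial: [q0]yxxxx
Step 1: δ(q0, y) = (qA, □, L) → [qA]□□xxxx

The machine reaches the accept state qA and halts.

Final tape (ignoring leading/trailing blanks): xxxx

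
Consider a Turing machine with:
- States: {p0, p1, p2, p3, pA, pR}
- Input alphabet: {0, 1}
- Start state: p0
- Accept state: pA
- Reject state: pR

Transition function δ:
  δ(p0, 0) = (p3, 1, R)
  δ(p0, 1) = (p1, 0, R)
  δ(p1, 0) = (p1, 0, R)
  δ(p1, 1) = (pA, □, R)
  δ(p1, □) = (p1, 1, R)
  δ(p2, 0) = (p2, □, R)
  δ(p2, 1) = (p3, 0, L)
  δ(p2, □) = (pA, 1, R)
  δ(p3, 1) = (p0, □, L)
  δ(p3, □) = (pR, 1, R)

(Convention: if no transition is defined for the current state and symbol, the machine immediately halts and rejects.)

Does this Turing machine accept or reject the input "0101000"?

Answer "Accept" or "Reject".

Execution trace:
Initial: [p0]0101000
Step 1: δ(p0, 0) = (p3, 1, R) → 1[p3]101000
Step 2: δ(p3, 1) = (p0, □, L) → [p0]1□01000
Step 3: δ(p0, 1) = (p1, 0, R) → 0[p1]□01000
Step 4: δ(p1, □) = (p1, 1, R) → 01[p1]01000
Step 5: δ(p1, 0) = (p1, 0, R) → 010[p1]1000
Step 6: δ(p1, 1) = (pA, □, R) → 010□[pA]000

The machine reaches the accept state pA and halts.

Answer: Accept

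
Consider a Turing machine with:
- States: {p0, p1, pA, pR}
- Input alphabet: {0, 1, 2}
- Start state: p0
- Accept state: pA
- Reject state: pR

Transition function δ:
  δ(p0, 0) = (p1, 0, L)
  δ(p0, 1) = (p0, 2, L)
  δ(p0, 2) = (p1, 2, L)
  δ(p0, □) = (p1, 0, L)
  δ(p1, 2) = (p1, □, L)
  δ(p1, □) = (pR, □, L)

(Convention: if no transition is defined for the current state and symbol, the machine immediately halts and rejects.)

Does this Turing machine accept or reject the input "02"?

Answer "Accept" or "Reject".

Execution trace:
Initial: [p0]02
Step 1: δ(p0, 0) = (p1, 0, L) → [p1]□02
Step 2: δ(p1, □) = (pR, □, L) → [pR]□□02

The machine reaches the reject state pR and halts.

Answer: Reject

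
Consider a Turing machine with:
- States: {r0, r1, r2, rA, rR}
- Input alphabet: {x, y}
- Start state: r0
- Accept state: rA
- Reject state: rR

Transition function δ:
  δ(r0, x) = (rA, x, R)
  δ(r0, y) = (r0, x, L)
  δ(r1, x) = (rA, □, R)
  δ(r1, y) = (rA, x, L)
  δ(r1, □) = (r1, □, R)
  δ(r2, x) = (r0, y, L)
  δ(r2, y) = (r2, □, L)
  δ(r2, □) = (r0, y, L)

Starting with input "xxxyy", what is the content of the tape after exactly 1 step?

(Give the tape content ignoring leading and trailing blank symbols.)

Execution trace:
Initial: [r0]xxxyy
Step 1: δ(r0, x) = (rA, x, R) → x[rA]xxyy

The machine reaches the accept state rA and halts.

After 1 step, the tape (ignoring leading/trailing blanks) is: xxxyy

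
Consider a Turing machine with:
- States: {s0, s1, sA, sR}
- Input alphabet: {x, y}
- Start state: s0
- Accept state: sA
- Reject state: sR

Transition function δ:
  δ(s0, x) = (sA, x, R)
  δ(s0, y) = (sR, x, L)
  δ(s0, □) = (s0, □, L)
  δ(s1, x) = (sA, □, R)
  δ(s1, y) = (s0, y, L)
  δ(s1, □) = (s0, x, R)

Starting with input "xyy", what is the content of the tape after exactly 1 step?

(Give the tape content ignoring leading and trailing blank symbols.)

Execution trace:
Initial: [s0]xyy
Step 1: δ(s0, x) = (sA, x, R) → x[sA]yy

The machine reaches the accept state sA and halts.

After 1 step, the tape (ignoring leading/trailing blanks) is: xyy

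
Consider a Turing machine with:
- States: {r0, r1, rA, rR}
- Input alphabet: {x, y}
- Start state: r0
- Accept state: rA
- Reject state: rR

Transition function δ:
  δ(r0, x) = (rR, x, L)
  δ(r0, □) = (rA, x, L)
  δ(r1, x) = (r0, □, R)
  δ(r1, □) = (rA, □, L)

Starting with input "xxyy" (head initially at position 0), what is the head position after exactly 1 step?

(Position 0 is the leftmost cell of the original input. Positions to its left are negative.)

Execution trace (head position shown):
Step 0: [r0]xxyy  (head at position 0)
Step 1: move left → [rR]□xxyy  (head at position -1)

After 1 step, the head is at position -1.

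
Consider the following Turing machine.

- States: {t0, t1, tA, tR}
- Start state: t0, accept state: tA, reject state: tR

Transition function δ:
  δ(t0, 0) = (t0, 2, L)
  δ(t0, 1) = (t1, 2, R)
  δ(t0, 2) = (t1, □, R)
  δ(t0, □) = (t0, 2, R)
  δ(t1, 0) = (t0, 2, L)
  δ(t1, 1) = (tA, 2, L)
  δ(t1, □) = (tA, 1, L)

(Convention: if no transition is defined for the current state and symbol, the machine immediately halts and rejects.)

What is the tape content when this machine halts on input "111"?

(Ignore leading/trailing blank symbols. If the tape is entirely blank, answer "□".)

Execution trace:
Initial: [t0]111
Step 1: δ(t0, 1) = (t1, 2, R) → 2[t1]11
Step 2: δ(t1, 1) = (tA, 2, L) → [tA]221

The machine reaches the accept state tA and halts.

Final tape (ignoring leading/trailing blanks): 221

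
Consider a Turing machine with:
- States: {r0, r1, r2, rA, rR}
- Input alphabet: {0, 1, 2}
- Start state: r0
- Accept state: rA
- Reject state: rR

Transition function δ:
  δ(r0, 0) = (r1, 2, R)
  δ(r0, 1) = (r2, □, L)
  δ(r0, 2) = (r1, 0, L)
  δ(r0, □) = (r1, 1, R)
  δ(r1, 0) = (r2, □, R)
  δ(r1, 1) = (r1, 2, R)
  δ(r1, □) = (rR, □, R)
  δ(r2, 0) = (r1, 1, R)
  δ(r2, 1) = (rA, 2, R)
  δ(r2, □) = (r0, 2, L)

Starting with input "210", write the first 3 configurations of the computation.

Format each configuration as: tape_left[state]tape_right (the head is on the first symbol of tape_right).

Transitions applied:
Step 1: δ(r0, 2) = (r1, 0, L)
Step 2: δ(r1, □) = (rR, □, R)

The first 3 configurations are:
[r0]210 ⊢ [r1]□010 ⊢ □[rR]010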